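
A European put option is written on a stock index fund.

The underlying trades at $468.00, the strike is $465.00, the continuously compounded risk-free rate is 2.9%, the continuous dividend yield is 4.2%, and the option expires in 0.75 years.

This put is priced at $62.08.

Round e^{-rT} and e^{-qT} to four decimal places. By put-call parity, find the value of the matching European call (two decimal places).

$60.57

exp(−qT) = exp(−0.042·0.75) = 0.9690;  exp(−rT) = exp(−0.029·0.75) = 0.9785
Put-call parity: C − P = S·e^(−qT) − K·e^(−rT) = 468·0.9690 − 465·0.9785 = 453.4920 − 455.0025 = -1.5105
C = P + (C − P) = 62.08 + (-1.5105) = 60.5695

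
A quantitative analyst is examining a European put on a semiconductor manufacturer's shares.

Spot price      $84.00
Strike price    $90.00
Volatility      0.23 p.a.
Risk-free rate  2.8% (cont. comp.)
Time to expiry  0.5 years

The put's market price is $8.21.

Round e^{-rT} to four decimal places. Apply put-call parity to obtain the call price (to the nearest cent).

$3.46

e^(−rT) = e^(−0.028·0.5) = 0.9861
Put-call parity: C − P = S − K·e^(−rT) = 84 − 90·0.9861 = 84 − 88.7490 = -4.7490
C = P + (C − P) = 8.21 + (-4.7490) = 3.4610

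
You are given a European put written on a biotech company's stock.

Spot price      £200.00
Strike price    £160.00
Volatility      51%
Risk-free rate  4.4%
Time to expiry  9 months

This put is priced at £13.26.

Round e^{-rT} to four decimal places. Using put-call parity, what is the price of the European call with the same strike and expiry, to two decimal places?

e^(−rT) = e^(−0.044·0.75) = 0.9675
Put-call parity: C − P = S − K·e^(−rT) = 200 − 160·0.9675 = 200 − 154.8000 = 45.2000
C = P + (C − P) = 13.26 + (45.2000) = 58.4600

£58.46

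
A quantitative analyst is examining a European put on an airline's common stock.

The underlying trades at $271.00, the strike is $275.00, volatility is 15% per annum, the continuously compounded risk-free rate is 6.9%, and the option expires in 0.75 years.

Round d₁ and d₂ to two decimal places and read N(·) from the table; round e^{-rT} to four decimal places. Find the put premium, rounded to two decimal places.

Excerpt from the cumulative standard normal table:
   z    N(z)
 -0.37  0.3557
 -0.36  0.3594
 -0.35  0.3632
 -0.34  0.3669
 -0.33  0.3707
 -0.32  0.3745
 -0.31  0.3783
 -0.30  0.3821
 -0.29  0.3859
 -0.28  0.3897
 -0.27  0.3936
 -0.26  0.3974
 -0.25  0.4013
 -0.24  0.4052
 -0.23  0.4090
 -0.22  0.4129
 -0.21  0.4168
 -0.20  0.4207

σ√T = 0.15·√0.75 = 0.1299
d₁ = [ln(271/275) + (0.069 + 0.15²/2)·0.75] / 0.1299 = [-0.0147 + 0.0602] / 0.1299 = 0.3505 ≈ 0.35
d₂ = d₁ − σ√T = 0.3505 − 0.1299 = 0.2206 ≈ 0.22
exp(−rT) = exp(−0.069·0.75) = 0.9496
N(−d₂) = N(-0.22) = 0.4129;  N(−d₁) = N(-0.35) = 0.3632
P = 275·0.9496·0.4129 − 271·0.3632 = 107.8247 − 98.4272 = 9.3975

$9.40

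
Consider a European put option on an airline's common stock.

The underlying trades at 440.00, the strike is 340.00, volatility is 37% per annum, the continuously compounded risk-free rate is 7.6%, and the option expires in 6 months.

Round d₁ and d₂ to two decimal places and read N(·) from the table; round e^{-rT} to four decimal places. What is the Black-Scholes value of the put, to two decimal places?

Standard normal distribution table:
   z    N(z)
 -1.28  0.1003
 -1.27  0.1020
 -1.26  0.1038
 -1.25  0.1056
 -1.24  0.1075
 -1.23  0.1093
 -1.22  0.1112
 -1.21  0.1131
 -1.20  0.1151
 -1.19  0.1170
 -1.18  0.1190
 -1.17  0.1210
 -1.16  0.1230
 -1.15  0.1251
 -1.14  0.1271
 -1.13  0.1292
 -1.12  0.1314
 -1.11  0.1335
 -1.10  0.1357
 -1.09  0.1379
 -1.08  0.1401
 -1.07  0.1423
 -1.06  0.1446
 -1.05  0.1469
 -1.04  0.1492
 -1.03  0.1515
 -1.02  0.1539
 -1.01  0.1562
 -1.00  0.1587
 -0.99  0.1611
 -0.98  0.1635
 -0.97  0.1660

σ√T = 0.37·√0.5 = 0.2616
ln(S/K) + (r + σ²/2)T = ln(440/340) + (0.076 + 0.37²/2)·0.5 = 0.2578 + 0.0722 = 0.3301
d₁ = 0.3301 / 0.2616 = 1.2615 ≈ 1.26
d₂ = d₁ − σ√T = 1.2615 − 0.2616 = 0.9999 ≈ 1.00
exp(−rT) = exp(−0.076·0.5) = 0.9627
P = 340·0.9627·N(-1.00) − 440·N(-1.26) = 340·0.9627·0.1587 − 440·0.1038 = 51.9454 − 45.6720 = 6.2734

6.27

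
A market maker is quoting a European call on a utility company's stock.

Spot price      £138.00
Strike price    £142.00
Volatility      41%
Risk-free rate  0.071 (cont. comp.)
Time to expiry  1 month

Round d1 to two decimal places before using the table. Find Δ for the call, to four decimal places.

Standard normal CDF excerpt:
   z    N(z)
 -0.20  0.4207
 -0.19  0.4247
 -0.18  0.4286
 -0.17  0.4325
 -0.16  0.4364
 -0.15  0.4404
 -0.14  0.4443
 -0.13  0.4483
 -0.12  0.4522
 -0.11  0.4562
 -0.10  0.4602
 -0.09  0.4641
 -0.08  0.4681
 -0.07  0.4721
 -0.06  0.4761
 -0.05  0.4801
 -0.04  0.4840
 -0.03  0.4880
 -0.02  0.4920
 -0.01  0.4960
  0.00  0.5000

0.4483

T = 0.08333;  σ√T = 0.1184
d₁ = [ln(138/142) + (0.071 + ½·0.41²)·0.08333] / (σ√T) = (-0.0286 + 0.0129) / 0.1184 = -0.1322 which rounds to -0.13
N(d₁) = N(-0.13) = 0.4483
Δ_call = N(d₁) = 0.4483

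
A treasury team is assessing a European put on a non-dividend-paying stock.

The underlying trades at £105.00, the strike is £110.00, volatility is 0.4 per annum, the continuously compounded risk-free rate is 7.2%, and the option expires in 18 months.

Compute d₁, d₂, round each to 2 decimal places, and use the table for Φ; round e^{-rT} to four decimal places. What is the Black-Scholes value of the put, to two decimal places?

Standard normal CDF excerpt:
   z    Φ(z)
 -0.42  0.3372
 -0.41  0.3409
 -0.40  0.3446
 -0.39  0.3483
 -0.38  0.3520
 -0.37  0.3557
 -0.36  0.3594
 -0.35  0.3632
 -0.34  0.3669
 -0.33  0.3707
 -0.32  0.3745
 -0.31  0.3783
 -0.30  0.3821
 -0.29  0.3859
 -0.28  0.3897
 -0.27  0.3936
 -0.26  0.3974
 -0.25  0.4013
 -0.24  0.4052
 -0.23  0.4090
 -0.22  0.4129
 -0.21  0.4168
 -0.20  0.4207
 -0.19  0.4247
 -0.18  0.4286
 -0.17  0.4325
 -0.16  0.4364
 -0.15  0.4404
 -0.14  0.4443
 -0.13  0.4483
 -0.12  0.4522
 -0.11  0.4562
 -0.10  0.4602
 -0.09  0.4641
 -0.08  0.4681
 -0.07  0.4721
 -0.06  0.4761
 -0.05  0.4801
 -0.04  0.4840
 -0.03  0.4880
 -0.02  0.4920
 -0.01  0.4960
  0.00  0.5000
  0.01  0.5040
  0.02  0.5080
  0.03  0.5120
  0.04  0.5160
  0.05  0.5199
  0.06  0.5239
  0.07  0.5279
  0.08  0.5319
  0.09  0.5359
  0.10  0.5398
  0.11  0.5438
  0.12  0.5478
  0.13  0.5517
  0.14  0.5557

T = 1.5;  σ√T = 0.4899
d₁ = [ln(105/110) + (0.072 + 0.4²/2)·1.5] / 0.4899 = [-0.0465 + 0.2280] / 0.4899 = 0.3704 ⇒ 0.37
d₂ = d₁ − σ√T = 0.3704 − 0.4899 = -0.1195 ⇒ -0.12
e^(−rT) = e^(−0.072·1.5) = 0.8976
N(−d₂) = N(0.12) = 0.5478;  N(−d₁) = N(-0.37) = 0.3557
P = 110·0.8976·0.5478 − 105·0.3557 = 54.0876 − 37.3485 = 16.7391

£16.74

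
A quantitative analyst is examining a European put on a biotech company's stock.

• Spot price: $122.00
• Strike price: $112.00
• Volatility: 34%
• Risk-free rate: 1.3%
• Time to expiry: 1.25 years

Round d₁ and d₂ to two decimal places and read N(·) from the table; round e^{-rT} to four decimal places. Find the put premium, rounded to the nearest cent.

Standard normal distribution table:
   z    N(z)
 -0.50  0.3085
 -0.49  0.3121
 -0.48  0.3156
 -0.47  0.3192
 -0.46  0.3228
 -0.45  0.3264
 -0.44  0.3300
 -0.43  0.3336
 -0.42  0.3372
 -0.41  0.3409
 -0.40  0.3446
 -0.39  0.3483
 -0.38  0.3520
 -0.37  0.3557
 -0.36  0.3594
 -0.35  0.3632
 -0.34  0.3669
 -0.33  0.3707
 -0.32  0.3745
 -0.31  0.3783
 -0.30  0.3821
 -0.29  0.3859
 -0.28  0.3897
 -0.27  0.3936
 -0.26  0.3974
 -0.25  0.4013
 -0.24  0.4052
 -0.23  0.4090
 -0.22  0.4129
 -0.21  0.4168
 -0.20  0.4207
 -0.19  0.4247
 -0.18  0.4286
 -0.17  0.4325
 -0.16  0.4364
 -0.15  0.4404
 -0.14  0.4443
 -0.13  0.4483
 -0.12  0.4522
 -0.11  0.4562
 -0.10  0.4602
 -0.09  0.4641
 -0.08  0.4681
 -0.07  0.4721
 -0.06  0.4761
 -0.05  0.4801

$12.20

σ√T = 0.34·√1.25 = 0.3801
d₁ = [ln(122/112) + (0.013 + 0.34²/2)·1.25] / 0.3801 = [0.0855 + 0.0885] / 0.3801 = 0.4578 → 0.46
d₂ = d₁ − σ√T = 0.4578 − 0.3801 = 0.0777 → 0.08
e^(−rT) = e^(−0.013·1.25) = 0.9839
N(−d₂) = N(-0.08) = 0.4681;  N(−d₁) = N(-0.46) = 0.3228
P = 112·0.9839·0.4681 − 122·0.3228 = 51.5831 − 39.3816 = 12.2015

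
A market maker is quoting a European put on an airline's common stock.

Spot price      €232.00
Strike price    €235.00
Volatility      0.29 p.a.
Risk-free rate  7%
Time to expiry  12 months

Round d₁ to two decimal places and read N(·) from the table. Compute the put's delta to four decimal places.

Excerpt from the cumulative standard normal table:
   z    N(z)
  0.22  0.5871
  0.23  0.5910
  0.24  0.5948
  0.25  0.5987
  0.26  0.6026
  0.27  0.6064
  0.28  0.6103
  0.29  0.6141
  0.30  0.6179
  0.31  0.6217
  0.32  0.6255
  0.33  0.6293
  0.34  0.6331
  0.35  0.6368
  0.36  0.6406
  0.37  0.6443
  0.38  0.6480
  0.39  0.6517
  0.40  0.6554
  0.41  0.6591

σ√T = 0.29 × 1.0000 = 0.2900
d₁ = [ln(232/235) + (0.07 + 0.29²/2)·1] / 0.2900 = [-0.0128 + 0.1121] / 0.2900 = 0.3421 ⇒ 0.34
N(d₁) = N(0.34) = 0.6331
Δ_put = N(d₁) − 1 = 0.6331 − 1 = -0.3669

-0.3669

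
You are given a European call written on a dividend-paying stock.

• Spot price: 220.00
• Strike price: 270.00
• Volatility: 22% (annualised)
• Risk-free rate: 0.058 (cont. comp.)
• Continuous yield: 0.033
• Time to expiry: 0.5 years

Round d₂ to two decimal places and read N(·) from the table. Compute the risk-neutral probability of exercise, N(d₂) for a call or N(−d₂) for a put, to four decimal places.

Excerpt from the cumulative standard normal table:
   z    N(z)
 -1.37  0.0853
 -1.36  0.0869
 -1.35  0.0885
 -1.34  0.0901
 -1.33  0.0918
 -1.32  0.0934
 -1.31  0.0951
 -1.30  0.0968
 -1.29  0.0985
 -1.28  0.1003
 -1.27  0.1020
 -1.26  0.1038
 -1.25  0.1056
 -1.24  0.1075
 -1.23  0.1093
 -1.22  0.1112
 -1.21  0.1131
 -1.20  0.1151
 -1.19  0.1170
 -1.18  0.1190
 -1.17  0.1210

σ√T = 0.22 × 0.7071 = 0.1556
d₁ = [ln(220/270) + (0.058 − 0.033 + 0.22²/2)·0.5] / 0.1556 = [-0.2048 + 0.0246] / 0.1556 = -1.1583 ⇒ -1.16
d₂ = d₁ − σ√T = -1.1583 − 0.1556 = -1.3139 ⇒ -1.31
Risk-neutral Pr[S_T > K] = N(d₂) = N(-1.31) = 0.0951

0.0951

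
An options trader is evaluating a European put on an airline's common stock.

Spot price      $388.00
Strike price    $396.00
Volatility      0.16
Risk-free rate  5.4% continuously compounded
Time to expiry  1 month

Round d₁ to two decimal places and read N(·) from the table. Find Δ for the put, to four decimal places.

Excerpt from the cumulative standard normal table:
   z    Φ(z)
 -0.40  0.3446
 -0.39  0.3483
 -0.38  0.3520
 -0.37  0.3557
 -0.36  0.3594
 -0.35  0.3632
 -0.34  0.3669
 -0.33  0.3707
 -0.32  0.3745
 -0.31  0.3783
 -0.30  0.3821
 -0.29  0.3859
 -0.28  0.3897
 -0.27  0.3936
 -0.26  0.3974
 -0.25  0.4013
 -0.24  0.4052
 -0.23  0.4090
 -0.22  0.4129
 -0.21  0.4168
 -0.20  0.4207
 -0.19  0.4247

σ√T = 0.16 × 0.2887 = 0.0462
d₁ = [ln(388/396) + (0.054 + ½·0.16²)·0.08333] / (σ√T) = (-0.0204 + 0.0056) / 0.0462 = -0.3213 ≈ -0.32
N(d₁) = N(-0.32) = 0.3745
Δ_put = N(d₁) − 1 = 0.3745 − 1 = -0.6255

-0.6255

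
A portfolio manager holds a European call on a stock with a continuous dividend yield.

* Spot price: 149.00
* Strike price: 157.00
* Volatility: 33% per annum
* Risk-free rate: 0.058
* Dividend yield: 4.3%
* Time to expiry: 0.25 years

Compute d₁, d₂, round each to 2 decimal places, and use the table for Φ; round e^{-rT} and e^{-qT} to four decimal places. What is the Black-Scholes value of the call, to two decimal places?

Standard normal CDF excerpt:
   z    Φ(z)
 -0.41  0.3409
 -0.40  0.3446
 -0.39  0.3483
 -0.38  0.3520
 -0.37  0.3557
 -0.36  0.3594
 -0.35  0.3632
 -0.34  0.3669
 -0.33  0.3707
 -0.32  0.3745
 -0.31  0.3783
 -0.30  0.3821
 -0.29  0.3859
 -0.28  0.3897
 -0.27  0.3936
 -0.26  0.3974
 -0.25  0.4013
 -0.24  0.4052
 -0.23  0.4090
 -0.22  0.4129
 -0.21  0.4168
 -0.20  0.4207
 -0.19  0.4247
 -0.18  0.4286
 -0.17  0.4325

6.97

σ√T = 0.33·√0.25 = 0.1650
d₁ = [ln(149/157) + (0.058 − 0.043 + ½·0.33²)·0.25] / (σ√T) = (-0.0523 + 0.0174) / 0.1650 = -0.2117 ⇒ -0.21
d₂ = -0.2117 − 0.1650 = -0.3767 ⇒ -0.38
exp(−qT) = exp(−0.043·0.25) = 0.9893;  exp(−rT) = exp(−0.058·0.25) = 0.9856
C = 149·0.9893·N(-0.21) − 157·0.9856·N(-0.38) = 149·0.9893·0.4168 − 157·0.9856·0.3520 = 61.4387 − 54.4682 = 6.9705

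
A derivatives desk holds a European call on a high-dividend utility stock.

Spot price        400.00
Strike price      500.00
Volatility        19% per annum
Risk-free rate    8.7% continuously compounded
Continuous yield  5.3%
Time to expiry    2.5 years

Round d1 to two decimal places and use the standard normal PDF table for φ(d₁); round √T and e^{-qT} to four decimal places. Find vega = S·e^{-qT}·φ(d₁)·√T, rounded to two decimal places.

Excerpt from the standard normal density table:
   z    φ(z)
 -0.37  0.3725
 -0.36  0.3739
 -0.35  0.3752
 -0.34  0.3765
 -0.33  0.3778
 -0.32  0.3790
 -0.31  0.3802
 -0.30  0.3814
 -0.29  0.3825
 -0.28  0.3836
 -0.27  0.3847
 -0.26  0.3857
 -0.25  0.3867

210.61

σ√T = 0.19 × 1.5811 = 0.3004
d₁ = [ln(400/500) + (0.087 − 0.053 + 0.19²/2)·2.5] / 0.3004 = [-0.2231 + 0.1301] / 0.3004 = -0.3096 which rounds to -0.31
√T = √2.5 = 1.5811
φ(d₁) = φ(-0.31) = 0.3802
exp(−qT) = exp(−0.053·2.5) = 0.8759
vega = S·exp(−qT)·φ(d₁)·√T = 400·0.8759·0.3802·1.5811 = 210.6134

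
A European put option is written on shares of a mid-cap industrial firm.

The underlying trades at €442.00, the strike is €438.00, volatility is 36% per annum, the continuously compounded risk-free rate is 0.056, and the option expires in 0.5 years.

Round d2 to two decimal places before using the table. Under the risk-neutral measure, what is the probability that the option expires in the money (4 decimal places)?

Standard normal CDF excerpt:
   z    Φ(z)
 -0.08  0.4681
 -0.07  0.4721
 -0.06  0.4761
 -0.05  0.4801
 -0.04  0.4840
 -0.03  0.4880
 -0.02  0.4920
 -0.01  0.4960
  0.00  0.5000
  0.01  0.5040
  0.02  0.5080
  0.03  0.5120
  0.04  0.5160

σ√T = 0.36 × 0.7071 = 0.2546
ln(S/K) + (r + σ²/2)T = ln(442/438) + (0.056 + 0.36²/2)·0.5 = 0.0091 + 0.0604 = 0.0695
d₁ = 0.0695 / 0.2546 = 0.2730 which rounds to 0.27
d₂ = d₁ − σ√T = 0.2730 − 0.2546 = 0.0184 which rounds to 0.02
Risk-neutral Pr[S_T < K] = N(−d₂) = N(-0.02) = 0.4920

0.4920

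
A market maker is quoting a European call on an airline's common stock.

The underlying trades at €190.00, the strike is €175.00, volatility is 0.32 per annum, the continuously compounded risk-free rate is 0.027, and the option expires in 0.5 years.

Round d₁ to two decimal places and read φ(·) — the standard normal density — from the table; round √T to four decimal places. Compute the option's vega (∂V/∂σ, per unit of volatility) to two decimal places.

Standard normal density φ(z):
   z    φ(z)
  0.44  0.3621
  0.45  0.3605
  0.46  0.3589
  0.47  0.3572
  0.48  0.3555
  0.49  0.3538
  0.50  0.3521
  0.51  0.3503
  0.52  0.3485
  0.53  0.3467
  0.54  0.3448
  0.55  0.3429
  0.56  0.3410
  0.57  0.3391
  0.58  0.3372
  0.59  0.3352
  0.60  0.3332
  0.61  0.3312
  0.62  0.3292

46.32

σ√T = 0.32 × 0.7071 = 0.2263
d₁ = [ln(190/175) + (0.027 + ½·0.32²)·0.5] / (σ√T) = (0.0822 + 0.0391) / 0.2263 = 0.5362 ⇒ 0.54
√T = √0.5 = 0.7071
φ(d₁) = φ(0.54) = 0.3448
vega = S·φ(d₁)·√T = 190·0.3448·0.7071 = 46.3235
(Vega is the same for a European call and put with the same parameters.)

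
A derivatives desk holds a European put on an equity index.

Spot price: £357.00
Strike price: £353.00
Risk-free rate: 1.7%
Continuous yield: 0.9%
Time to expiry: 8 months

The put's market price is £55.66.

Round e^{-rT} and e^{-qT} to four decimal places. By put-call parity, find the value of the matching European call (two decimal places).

exp(−qT) = exp(−0.009·0.6667) = 0.9940;  exp(−rT) = exp(−0.017·0.6667) = 0.9887
Put-call parity: C − P = S·e^(−qT) − K·e^(−rT) = 357·0.9940 − 353·0.9887 = 354.8580 − 349.0111 = 5.8469
C = P + (C − P) = 55.66 + (5.8469) = 61.5069

£61.51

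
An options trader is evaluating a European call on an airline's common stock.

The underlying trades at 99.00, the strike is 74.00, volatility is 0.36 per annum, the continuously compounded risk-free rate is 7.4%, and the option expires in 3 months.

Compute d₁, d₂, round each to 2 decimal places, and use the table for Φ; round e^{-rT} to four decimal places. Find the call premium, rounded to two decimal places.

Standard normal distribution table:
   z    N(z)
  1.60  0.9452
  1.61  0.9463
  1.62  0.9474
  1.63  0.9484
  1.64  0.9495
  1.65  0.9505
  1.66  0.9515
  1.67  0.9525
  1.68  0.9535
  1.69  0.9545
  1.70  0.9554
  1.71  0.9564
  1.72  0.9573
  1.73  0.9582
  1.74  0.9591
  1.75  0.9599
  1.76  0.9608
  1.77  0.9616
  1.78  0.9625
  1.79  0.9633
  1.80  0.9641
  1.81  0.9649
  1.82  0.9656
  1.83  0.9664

26.63

T = 0.25;  σ√T = 0.1800
d₁ = [ln(99/74) + (0.074 + 0.36²/2)·0.25] / 0.1800 = [0.2911 + 0.0347] / 0.1800 = 1.8097 ≈ 1.81
d₂ = d₁ − σ√T = 1.8097 − 0.1800 = 1.6297 ≈ 1.63
exp(−rT) = exp(−0.074·0.25) = 0.9817
N(d₁) = N(1.81) = 0.9649;  N(d₂) = N(1.63) = 0.9484
C = 99·0.9649 − 74·0.9817·0.9484 = 95.5251 − 68.8973 = 26.6278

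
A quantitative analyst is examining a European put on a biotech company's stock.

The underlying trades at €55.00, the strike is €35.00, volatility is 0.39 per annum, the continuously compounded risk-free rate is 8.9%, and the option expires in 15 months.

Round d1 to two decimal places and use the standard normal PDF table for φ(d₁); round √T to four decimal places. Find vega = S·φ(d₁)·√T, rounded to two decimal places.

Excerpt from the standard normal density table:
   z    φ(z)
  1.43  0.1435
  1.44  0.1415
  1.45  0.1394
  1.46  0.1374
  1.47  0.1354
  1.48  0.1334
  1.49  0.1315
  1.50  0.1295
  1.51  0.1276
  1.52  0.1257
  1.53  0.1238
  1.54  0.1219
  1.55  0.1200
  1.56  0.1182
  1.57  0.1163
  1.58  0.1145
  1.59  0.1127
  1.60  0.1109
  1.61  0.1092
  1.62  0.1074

σ√T = 0.39 × 1.1180 = 0.4360
d₁ = [ln(55/35) + (0.089 + 0.39²/2)·1.25] / 0.4360 = [0.4520 + 0.2063] / 0.4360 = 1.5097 which rounds to 1.51
√T = √1.25 = 1.1180
φ(d₁) = φ(1.51) = 0.1276
vega = S·φ(d₁)·√T = 55·0.1276·1.1180 = 7.8461

7.85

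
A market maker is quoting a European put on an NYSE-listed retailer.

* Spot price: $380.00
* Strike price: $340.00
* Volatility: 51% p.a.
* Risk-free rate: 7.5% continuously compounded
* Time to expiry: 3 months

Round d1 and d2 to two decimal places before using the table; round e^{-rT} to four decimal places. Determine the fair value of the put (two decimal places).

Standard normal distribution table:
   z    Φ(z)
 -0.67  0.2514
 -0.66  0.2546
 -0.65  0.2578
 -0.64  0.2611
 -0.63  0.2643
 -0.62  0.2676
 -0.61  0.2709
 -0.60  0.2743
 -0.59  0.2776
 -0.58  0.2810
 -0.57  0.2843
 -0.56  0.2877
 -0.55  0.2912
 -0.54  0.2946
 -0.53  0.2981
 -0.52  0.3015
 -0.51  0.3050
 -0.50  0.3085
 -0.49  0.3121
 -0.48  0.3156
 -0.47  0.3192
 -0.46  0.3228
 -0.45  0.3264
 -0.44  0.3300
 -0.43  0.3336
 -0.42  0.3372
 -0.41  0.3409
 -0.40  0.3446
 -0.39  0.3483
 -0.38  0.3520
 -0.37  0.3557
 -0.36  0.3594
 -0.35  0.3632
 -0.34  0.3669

$18.24

T = 0.25;  σ√T = 0.2550
d₁ = [ln(380/340) + (0.075 + 0.51²/2)·0.25] / 0.2550 = [0.1112 + 0.0513] / 0.2550 = 0.6372 ⇒ 0.64
d₂ = d₁ − σ√T = 0.6372 − 0.2550 = 0.3822 ⇒ 0.38
exp(−rT) = exp(−0.075·0.25) = 0.9814
N(−d₂) = N(-0.38) = 0.3520;  N(−d₁) = N(-0.64) = 0.2611
P = 340·0.9814·0.3520 − 380·0.2611 = 117.4540 − 99.2180 = 18.2360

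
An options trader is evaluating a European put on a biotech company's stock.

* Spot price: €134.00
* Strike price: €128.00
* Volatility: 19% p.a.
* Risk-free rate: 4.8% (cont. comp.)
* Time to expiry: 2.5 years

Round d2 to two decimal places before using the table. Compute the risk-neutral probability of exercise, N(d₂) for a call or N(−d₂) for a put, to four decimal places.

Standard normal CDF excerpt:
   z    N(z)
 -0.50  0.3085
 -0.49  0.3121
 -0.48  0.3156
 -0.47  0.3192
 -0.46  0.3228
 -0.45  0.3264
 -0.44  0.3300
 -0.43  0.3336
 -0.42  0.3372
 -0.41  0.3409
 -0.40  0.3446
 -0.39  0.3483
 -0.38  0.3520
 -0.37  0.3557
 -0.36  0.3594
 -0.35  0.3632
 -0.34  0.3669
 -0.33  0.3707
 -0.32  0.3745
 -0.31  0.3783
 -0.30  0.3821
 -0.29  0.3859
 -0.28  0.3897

0.3446

σ√T = 0.19·√2.5 = 0.3004
d₁ = [ln(134/128) + (0.048 + ½·0.19²)·2.5] / (σ√T) = (0.0458 + 0.1651) / 0.3004 = 0.7021 ⇒ 0.70
d₂ = 0.7021 − 0.3004 = 0.4017 ⇒ 0.40
Risk-neutral Pr[S_T < K] = N(−d₂) = N(-0.40) = 0.3446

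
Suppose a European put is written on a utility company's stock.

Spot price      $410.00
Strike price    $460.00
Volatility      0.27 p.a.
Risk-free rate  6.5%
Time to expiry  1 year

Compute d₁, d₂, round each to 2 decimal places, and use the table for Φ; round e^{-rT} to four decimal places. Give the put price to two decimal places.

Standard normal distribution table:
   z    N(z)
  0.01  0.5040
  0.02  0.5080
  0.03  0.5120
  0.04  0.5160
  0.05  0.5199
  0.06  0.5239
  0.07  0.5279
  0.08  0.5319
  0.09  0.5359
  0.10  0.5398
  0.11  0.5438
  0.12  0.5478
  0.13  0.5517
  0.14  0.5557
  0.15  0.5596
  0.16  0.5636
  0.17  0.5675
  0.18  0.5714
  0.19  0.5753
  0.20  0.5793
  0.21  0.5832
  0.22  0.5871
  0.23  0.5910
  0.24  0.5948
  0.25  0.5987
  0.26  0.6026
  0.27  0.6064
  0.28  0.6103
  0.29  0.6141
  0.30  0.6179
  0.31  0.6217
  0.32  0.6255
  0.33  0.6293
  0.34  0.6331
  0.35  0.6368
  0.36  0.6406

σ√T = 0.27 × 1.0000 = 0.2700
ln(S/K) + (r + σ²/2)T = ln(410/460) + (0.065 + 0.27²/2)·1 = -0.1151 + 0.1015 = -0.0136
d₁ = -0.0136 / 0.2700 = -0.0504 → -0.05
d₂ = d₁ − σ√T = -0.0504 − 0.2700 = -0.3204 → -0.32
e^(−rT) = e^(−0.065·1) = 0.9371
P = 460·0.9371·N(0.32) − 410·N(0.05) = 460·0.9371·0.6255 − 410·0.5199 = 269.6318 − 213.1590 = 56.4728

$56.47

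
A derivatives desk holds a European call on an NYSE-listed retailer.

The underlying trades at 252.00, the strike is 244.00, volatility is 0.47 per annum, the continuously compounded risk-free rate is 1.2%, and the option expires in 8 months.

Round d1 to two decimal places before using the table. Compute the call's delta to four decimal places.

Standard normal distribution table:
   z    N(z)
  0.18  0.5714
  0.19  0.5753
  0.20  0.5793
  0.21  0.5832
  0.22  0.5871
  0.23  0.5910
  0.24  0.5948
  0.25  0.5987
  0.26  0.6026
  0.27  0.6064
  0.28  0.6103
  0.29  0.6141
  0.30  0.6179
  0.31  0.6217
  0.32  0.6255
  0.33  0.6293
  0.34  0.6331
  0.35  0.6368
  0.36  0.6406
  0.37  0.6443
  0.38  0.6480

σ√T = 0.47·√0.6667 = 0.3838
ln(S/K) + (r + σ²/2)T = ln(252/244) + (0.012 + 0.47²/2)·0.6667 = 0.0323 + 0.0816 = 0.1139
d₁ = 0.1139 / 0.3838 = 0.2968 → 0.30
N(d₁) = N(0.30) = 0.6179
Δ_call = N(d₁) = 0.6179

0.6179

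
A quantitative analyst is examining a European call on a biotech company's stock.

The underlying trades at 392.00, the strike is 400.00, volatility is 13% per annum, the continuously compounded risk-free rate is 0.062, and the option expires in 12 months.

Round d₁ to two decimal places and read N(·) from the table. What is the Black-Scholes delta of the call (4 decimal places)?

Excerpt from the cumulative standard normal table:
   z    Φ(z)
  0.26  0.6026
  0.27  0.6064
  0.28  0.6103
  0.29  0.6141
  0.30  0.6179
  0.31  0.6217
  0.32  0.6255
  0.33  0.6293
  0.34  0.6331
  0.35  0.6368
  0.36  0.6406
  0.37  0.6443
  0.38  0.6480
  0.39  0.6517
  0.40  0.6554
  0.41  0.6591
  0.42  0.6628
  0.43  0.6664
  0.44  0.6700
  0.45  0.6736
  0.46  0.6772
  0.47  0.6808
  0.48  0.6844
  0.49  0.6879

T = 1;  σ√T = 0.1300
d₁ = [ln(392/400) + (0.062 + 0.13²/2)·1] / 0.1300 = [-0.0202 + 0.0704] / 0.1300 = 0.3865 ≈ 0.39
N(d₁) = N(0.39) = 0.6517
Δ_call = N(d₁) = 0.6517

0.6517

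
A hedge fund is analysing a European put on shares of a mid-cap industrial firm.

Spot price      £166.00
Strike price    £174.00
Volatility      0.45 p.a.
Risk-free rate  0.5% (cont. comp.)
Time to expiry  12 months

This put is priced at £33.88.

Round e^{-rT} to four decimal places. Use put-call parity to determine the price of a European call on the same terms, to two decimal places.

£26.75

e^(−rT) = e^(−0.005·1) = 0.9950
Put-call parity: C − P = S − K·e^(−rT) = 166 − 174·0.9950 = 166 − 173.1300 = -7.1300
C = P + (C − P) = 33.88 + (-7.1300) = 26.7500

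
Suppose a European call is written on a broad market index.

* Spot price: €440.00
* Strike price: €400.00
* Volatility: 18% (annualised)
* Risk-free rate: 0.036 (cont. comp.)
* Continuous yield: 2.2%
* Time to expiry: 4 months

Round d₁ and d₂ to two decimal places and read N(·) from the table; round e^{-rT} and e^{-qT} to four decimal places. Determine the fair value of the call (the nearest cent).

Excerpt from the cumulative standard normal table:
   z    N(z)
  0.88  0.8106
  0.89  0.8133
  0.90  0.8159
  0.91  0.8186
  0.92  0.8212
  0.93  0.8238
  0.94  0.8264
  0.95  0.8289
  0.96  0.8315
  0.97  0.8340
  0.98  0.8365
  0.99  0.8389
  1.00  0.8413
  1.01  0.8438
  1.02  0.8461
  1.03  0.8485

€45.02

T = 0.3333;  σ√T = 0.1039
d₁ = [ln(440/400) + (0.036 − 0.022 + ½·0.18²)·0.3333] / (σ√T) = (0.0953 + 0.0101) / 0.1039 = 1.0140 ≈ 1.01
d₂ = 1.0140 − 0.1039 = 0.9101 ≈ 0.91
e^(−qT) = e^(−0.022·0.3333) = 0.9927;  e^(−rT) = e^(−0.036·0.3333) = 0.9881
N(d₁) = N(1.01) = 0.8438;  N(d₂) = N(0.91) = 0.8186
C = 440·0.9927·0.8438 − 400·0.9881·0.8186 = 368.5617 − 323.5435 = 45.0183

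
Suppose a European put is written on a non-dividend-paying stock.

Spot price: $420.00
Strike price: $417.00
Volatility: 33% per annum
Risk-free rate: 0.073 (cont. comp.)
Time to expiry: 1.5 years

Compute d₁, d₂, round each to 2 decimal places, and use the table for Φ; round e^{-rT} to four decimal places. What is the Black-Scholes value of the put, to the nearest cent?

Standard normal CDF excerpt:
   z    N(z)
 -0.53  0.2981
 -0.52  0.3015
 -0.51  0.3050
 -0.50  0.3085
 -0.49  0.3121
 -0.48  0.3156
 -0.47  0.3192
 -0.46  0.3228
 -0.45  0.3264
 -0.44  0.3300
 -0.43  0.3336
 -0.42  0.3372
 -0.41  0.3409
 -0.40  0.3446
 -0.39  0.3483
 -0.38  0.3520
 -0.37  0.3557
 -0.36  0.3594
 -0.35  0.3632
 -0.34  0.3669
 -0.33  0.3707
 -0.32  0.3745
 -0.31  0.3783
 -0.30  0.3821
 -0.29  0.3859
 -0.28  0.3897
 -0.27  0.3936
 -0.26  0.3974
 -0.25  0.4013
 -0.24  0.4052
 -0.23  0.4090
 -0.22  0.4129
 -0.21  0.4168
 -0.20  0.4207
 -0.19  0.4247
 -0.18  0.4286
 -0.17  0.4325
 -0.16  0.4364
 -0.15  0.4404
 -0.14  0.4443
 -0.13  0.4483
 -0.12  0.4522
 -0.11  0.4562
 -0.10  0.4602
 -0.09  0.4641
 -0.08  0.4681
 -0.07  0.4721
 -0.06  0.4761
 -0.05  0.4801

σ√T = 0.33 × 1.2247 = 0.4042
d₁ = [ln(420/417) + (0.073 + 0.33²/2)·1.5] / 0.4042 = [0.0072 + 0.1912] / 0.4042 = 0.4907 → 0.49
d₂ = d₁ − σ√T = 0.4907 − 0.4042 = 0.0866 → 0.09
e^(−rT) = e^(−0.073·1.5) = 0.8963
N(−d₂) = N(-0.09) = 0.4641;  N(−d₁) = N(-0.49) = 0.3121
P = 417·0.8963·0.4641 − 420·0.3121 = 173.4607 − 131.0820 = 42.3787

$42.38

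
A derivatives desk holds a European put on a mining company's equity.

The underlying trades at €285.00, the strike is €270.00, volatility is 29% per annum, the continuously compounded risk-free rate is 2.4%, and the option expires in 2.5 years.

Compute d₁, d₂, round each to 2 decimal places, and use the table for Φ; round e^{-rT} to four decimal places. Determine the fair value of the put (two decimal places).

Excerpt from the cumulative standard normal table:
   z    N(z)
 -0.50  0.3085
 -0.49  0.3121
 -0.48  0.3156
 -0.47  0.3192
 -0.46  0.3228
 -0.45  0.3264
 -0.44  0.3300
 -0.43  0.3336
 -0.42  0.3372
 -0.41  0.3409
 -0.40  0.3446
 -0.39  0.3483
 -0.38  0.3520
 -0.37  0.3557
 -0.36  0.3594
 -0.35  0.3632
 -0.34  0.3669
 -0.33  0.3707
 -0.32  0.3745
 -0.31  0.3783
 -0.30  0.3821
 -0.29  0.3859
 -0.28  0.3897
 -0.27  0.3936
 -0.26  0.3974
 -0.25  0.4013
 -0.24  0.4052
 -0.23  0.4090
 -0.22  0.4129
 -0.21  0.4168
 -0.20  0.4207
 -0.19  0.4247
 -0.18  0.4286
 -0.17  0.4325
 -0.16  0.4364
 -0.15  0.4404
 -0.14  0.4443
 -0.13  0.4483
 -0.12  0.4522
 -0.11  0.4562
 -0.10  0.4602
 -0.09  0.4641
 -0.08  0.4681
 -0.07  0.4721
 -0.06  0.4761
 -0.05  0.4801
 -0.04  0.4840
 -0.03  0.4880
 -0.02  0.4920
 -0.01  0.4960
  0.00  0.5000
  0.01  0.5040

€35.16

σ√T = 0.29·√2.5 = 0.4585
d₁ = [ln(285/270) + (0.024 + ½·0.29²)·2.5] / (σ√T) = (0.0541 + 0.1651) / 0.4585 = 0.4780 ⇒ 0.48
d₂ = 0.4780 − 0.4585 = 0.0195 ⇒ 0.02
e^(−rT) = e^(−0.024·2.5) = 0.9418
N(−d₂) = N(-0.02) = 0.4920;  N(−d₁) = N(-0.48) = 0.3156
P = 270·0.9418·0.4920 − 285·0.3156 = 125.1087 − 89.9460 = 35.1627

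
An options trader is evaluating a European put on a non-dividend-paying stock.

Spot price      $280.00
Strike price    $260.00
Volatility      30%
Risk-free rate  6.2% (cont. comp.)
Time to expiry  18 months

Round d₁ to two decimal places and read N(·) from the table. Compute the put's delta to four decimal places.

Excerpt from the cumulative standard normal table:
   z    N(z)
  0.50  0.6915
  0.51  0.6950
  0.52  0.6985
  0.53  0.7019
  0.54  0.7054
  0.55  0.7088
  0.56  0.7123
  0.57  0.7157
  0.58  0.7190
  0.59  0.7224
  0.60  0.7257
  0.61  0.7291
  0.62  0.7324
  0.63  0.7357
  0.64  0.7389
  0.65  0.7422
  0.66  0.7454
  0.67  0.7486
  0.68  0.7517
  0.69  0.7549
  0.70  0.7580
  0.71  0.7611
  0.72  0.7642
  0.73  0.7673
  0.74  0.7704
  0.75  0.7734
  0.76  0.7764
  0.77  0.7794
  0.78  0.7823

-0.2611

σ√T = 0.3 × 1.2247 = 0.3674
d₁ = [ln(280/260) + (0.062 + 0.3²/2)·1.5] / 0.3674 = [0.0741 + 0.1605] / 0.3674 = 0.6385 which rounds to 0.64
N(d₁) = N(0.64) = 0.7389
Δ_put = N(d₁) − 1 = 0.7389 − 1 = -0.2611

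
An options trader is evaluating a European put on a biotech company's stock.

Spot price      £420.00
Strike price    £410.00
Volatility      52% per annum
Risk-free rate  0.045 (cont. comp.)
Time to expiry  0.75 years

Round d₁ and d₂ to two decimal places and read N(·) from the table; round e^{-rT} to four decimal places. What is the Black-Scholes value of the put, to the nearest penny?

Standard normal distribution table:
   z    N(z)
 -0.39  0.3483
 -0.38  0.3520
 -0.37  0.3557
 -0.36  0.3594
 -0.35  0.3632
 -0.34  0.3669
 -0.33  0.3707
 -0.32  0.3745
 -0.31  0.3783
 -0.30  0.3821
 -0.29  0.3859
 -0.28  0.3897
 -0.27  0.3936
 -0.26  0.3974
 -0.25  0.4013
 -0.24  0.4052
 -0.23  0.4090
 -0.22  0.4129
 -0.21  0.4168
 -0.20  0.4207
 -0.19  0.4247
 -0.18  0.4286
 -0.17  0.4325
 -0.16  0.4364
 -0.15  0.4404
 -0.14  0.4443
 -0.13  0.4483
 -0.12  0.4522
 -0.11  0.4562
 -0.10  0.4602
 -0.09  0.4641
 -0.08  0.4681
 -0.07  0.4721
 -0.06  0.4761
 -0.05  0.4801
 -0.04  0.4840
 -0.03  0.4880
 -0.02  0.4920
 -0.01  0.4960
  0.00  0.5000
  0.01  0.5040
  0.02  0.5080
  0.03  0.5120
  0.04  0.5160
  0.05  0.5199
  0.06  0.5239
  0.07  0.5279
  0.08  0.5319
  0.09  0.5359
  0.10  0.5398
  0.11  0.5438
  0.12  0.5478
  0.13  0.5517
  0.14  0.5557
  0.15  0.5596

σ√T = 0.52·√0.75 = 0.4503
d₁ = [ln(420/410) + (0.045 + 0.52²/2)·0.75] / 0.4503 = [0.0241 + 0.1352] / 0.4503 = 0.3536 which rounds to 0.35
d₂ = d₁ − σ√T = 0.3536 − 0.4503 = -0.0967 which rounds to -0.10
exp(−rT) = exp(−0.045·0.75) = 0.9668
N(−d₂) = N(0.10) = 0.5398;  N(−d₁) = N(-0.35) = 0.3632
P = 410·0.9668·0.5398 − 420·0.3632 = 213.9702 − 152.5440 = 61.4262

£61.43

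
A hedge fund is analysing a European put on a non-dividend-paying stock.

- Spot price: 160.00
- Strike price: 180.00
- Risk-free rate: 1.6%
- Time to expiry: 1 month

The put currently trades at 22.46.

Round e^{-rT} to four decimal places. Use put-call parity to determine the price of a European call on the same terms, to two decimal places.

e^(−rT) = e^(−0.016·0.08333) = 0.9987
Put-call parity: C − P = S − K·e^(−rT) = 160 − 180·0.9987 = 160 − 179.7660 = -19.7660
C = P + (C − P) = 22.46 + (-19.7660) = 2.6940

2.69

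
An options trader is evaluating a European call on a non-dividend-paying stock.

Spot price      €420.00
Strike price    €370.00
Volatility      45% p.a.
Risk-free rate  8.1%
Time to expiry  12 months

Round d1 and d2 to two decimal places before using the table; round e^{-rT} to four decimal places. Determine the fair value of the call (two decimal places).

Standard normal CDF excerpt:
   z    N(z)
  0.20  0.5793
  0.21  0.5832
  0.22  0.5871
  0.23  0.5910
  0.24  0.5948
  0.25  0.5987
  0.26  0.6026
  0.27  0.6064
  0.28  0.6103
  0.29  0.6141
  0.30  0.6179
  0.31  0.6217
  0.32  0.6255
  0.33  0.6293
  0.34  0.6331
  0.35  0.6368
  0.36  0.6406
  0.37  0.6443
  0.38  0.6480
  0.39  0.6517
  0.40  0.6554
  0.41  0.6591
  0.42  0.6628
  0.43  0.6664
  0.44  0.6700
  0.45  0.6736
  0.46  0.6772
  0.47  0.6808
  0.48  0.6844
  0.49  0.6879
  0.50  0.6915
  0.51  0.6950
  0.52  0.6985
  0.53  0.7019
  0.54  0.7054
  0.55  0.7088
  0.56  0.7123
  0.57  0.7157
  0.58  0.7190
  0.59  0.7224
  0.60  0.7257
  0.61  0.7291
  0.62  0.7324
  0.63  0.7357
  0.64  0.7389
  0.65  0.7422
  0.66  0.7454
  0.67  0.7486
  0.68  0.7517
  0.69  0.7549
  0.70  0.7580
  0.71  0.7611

σ√T = 0.45 × 1.0000 = 0.4500
d₁ = [ln(420/370) + (0.081 + 0.45²/2)·1] / 0.4500 = [0.1268 + 0.1823] / 0.4500 = 0.6867 ⇒ 0.69
d₂ = d₁ − σ√T = 0.6867 − 0.4500 = 0.2367 ⇒ 0.24
e^(−rT) = e^(−0.081·1) = 0.9222
N(d₁) = N(0.69) = 0.7549;  N(d₂) = N(0.24) = 0.5948
C = 420·0.7549 − 370·0.9222·0.5948 = 317.0580 − 202.9541 = 114.1039

€114.10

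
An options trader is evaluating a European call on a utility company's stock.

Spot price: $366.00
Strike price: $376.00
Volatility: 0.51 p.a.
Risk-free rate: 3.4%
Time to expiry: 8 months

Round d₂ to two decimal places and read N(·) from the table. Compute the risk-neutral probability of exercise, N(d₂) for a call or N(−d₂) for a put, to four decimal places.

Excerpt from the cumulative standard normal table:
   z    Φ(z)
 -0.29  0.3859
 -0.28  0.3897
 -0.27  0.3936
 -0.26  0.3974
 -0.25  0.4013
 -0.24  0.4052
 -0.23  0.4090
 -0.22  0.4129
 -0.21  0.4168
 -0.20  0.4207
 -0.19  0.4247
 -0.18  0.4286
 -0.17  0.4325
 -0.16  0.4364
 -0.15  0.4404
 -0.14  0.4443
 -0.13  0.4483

0.4129

T = 0.6667;  σ√T = 0.4164
ln(S/K) + (r + σ²/2)T = ln(366/376) + (0.034 + 0.51²/2)·0.6667 = -0.0270 + 0.1094 = 0.0824
d₁ = 0.0824 / 0.4164 = 0.1979 which rounds to 0.20
d₂ = d₁ − σ√T = 0.1979 − 0.4164 = -0.2185 which rounds to -0.22
Risk-neutral Pr[S_T > K] = N(d₂) = N(-0.22) = 0.4129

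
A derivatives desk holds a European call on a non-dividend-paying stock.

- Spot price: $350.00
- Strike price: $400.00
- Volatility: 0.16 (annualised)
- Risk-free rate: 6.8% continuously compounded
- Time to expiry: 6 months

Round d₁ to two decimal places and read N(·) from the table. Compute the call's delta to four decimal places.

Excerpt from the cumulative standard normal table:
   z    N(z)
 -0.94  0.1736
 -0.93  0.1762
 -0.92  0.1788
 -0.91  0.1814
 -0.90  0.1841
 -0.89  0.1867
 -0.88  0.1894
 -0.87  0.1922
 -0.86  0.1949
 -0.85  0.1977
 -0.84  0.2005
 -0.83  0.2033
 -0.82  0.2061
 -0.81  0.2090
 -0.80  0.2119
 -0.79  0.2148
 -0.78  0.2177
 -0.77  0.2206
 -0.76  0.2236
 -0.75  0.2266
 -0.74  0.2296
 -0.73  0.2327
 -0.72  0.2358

0.2061

T = 0.5;  σ√T = 0.1131
ln(S/K) + (r + σ²/2)T = ln(350/400) + (0.068 + 0.16²/2)·0.5 = -0.1335 + 0.0404 = -0.0931
d₁ = -0.0931 / 0.1131 = -0.8232 → -0.82
N(d₁) = N(-0.82) = 0.2061
Δ_call = N(d₁) = 0.2061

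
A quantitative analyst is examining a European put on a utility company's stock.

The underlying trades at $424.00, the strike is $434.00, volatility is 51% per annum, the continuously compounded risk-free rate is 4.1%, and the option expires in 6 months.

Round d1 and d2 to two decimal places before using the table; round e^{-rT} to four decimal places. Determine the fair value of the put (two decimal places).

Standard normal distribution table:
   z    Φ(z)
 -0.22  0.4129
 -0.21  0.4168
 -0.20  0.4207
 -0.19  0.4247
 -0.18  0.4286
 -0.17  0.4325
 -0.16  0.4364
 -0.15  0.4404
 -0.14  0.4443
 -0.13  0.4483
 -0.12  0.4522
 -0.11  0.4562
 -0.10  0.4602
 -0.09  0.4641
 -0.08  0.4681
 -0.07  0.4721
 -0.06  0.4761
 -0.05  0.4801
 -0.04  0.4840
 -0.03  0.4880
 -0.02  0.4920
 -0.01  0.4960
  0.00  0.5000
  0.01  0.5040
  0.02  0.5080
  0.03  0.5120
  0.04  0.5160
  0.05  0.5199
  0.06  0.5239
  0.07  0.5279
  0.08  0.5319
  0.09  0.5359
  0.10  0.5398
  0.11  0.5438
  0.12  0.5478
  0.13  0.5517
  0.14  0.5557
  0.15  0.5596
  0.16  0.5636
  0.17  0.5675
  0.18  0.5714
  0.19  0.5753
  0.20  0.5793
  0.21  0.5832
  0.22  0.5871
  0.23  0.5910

$61.23

σ√T = 0.51·√0.5 = 0.3606
d₁ = [ln(424/434) + (0.041 + ½·0.51²)·0.5] / (σ√T) = (-0.0233 + 0.0855) / 0.3606 = 0.1725 → 0.17
d₂ = 0.1725 − 0.3606 = -0.1881 → -0.19
e^(−rT) = e^(−0.041·0.5) = 0.9797
N(−d₂) = N(0.19) = 0.5753;  N(−d₁) = N(-0.17) = 0.4325
P = 434·0.9797·0.5753 − 424·0.4325 = 244.6117 − 183.3800 = 61.2317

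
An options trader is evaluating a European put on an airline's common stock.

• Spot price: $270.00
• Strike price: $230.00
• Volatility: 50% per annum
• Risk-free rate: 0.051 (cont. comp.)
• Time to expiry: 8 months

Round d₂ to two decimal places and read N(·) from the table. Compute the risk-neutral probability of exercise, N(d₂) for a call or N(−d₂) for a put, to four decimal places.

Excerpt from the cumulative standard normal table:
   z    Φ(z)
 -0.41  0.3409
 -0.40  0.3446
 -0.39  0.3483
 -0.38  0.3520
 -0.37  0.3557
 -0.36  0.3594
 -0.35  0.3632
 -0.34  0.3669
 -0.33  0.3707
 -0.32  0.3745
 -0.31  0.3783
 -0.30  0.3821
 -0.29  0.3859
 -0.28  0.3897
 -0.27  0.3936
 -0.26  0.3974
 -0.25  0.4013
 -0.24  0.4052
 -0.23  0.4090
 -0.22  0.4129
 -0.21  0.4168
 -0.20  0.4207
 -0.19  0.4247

σ√T = 0.5·√0.6667 = 0.4082
d₁ = [ln(270/230) + (0.051 + ½·0.5²)·0.6667] / (σ√T) = (0.1603 + 0.1173) / 0.4082 = 0.6802 → 0.68
d₂ = 0.6802 − 0.4082 = 0.2719 → 0.27
Risk-neutral Pr[S_T < K] = N(−d₂) = N(-0.27) = 0.3936

0.3936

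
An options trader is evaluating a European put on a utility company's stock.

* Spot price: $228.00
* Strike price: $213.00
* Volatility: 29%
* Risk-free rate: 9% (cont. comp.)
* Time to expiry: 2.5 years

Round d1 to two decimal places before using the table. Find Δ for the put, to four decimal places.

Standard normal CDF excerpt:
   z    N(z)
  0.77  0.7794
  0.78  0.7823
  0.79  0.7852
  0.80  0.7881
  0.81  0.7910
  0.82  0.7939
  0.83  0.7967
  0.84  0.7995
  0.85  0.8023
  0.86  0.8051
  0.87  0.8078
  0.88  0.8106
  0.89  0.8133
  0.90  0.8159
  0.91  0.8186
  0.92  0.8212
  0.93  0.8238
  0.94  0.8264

-0.1922

σ√T = 0.29 × 1.5811 = 0.4585
d₁ = [ln(228/213) + (0.09 + ½·0.29²)·2.5] / (σ√T) = (0.0681 + 0.3301) / 0.4585 = 0.8684 ⇒ 0.87
N(d₁) = N(0.87) = 0.8078
Δ_put = N(d₁) − 1 = 0.8078 − 1 = -0.1922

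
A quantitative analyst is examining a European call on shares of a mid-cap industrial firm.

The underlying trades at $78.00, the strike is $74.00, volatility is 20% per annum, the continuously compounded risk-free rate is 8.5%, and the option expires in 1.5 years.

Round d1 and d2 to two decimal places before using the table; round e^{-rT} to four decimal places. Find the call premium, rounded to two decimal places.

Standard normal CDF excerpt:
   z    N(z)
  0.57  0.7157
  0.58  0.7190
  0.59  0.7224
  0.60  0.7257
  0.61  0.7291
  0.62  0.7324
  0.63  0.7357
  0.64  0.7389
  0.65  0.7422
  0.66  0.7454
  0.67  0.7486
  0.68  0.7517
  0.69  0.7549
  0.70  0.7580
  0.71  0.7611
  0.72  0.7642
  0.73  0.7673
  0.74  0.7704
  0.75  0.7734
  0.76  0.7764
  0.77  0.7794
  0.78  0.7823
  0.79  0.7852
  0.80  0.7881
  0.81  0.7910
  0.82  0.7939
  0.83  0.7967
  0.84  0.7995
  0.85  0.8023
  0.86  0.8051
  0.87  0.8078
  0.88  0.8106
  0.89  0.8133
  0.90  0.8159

σ√T = 0.2·√1.5 = 0.2449
d₁ = [ln(78/74) + (0.085 + 0.2²/2)·1.5] / 0.2449 = [0.0526 + 0.1575] / 0.2449 = 0.8579 ≈ 0.86
d₂ = d₁ − σ√T = 0.8579 − 0.2449 = 0.6130 ≈ 0.61
exp(−rT) = exp(−0.085·1.5) = 0.8803
C = 78·N(0.86) − 74·0.8803·N(0.61) = 78·0.8051 − 74·0.8803·0.7291 = 62.7978 − 47.4952 = 15.3026

$15.30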